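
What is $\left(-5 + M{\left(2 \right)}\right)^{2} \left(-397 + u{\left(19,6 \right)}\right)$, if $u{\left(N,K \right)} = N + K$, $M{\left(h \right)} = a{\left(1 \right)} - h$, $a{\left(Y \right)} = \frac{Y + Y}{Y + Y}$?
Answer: $-13392$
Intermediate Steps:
$a{\left(Y \right)} = 1$ ($a{\left(Y \right)} = \frac{2 Y}{2 Y} = 2 Y \frac{1}{2 Y} = 1$)
$M{\left(h \right)} = 1 - h$
$u{\left(N,K \right)} = K + N$
$\left(-5 + M{\left(2 \right)}\right)^{2} \left(-397 + u{\left(19,6 \right)}\right) = \left(-5 + \left(1 - 2\right)\right)^{2} \left(-397 + \left(6 + 19\right)\right) = \left(-5 + \left(1 - 2\right)\right)^{2} \left(-397 + 25\right) = \left(-5 - 1\right)^{2} \left(-372\right) = \left(-6\right)^{2} \left(-372\right) = 36 \left(-372\right) = -13392$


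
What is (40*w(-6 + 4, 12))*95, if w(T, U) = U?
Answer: 45600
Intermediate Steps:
(40*w(-6 + 4, 12))*95 = (40*12)*95 = 480*95 = 45600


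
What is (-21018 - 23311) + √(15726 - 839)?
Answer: -44329 + √14887 ≈ -44207.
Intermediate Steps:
(-21018 - 23311) + √(15726 - 839) = -44329 + √14887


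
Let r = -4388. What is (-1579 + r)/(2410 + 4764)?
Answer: -351/422 ≈ -0.83175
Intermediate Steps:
(-1579 + r)/(2410 + 4764) = (-1579 - 4388)/(2410 + 4764) = -5967/7174 = -5967*1/7174 = -351/422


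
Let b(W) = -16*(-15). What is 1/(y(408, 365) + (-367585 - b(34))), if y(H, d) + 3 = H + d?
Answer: -1/367055 ≈ -2.7244e-6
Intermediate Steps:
y(H, d) = -3 + H + d (y(H, d) = -3 + (H + d) = -3 + H + d)
b(W) = 240
1/(y(408, 365) + (-367585 - b(34))) = 1/((-3 + 408 + 365) + (-367585 - 1*240)) = 1/(770 + (-367585 - 240)) = 1/(770 - 367825) = 1/(-367055) = -1/367055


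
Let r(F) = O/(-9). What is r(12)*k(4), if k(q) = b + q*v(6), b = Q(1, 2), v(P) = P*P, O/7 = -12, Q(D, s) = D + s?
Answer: 1372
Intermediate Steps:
O = -84 (O = 7*(-12) = -84)
v(P) = P²
b = 3 (b = 1 + 2 = 3)
r(F) = 28/3 (r(F) = -84/(-9) = -84*(-⅑) = 28/3)
k(q) = 3 + 36*q (k(q) = 3 + q*6² = 3 + q*36 = 3 + 36*q)
r(12)*k(4) = 28*(3 + 36*4)/3 = 28*(3 + 144)/3 = (28/3)*147 = 1372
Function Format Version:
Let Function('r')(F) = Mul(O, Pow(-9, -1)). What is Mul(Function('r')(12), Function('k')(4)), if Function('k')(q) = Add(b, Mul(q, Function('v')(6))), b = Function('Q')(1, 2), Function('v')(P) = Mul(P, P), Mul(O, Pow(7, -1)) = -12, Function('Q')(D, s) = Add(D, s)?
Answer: 1372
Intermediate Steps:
O = -84 (O = Mul(7, -12) = -84)
Function('v')(P) = Pow(P, 2)
b = 3 (b = Add(1, 2) = 3)
Function('r')(F) = Rational(28, 3) (Function('r')(F) = Mul(-84, Pow(-9, -1)) = Mul(-84, Rational(-1, 9)) = Rational(28, 3))
Function('k')(q) = Add(3, Mul(36, q)) (Function('k')(q) = Add(3, Mul(q, Pow(6, 2))) = Add(3, Mul(q, 36)) = Add(3, Mul(36, q)))
Mul(Function('r')(12), Function('k')(4)) = Mul(Rational(28, 3), Add(3, Mul(36, 4))) = Mul(Rational(28, 3), Add(3, 144)) = Mul(Rational(28, 3), 147) = 1372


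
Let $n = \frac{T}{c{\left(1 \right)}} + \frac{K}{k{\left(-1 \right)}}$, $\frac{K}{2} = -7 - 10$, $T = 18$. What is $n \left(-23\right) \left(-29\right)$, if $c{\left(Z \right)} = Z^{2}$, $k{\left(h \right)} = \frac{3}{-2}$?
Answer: $\frac{81374}{3} \approx 27125.0$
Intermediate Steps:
$k{\left(h \right)} = - \frac{3}{2}$ ($k{\left(h \right)} = 3 \left(- \frac{1}{2}\right) = - \frac{3}{2}$)
$K = -34$ ($K = 2 \left(-7 - 10\right) = 2 \left(-17\right) = -34$)
$n = \frac{122}{3}$ ($n = \frac{18}{1^{2}} - \frac{34}{- \frac{3}{2}} = \frac{18}{1} - - \frac{68}{3} = 18 \cdot 1 + \frac{68}{3} = 18 + \frac{68}{3} = \frac{122}{3} \approx 40.667$)
$n \left(-23\right) \left(-29\right) = \frac{122}{3} \left(-23\right) \left(-29\right) = \left(- \frac{2806}{3}\right) \left(-29\right) = \frac{81374}{3}$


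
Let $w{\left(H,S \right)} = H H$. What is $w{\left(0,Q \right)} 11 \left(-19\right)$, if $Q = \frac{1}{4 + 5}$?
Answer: $0$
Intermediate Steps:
$Q = \frac{1}{9} \approx 0.11111$
$w{\left(H,S \right)} = H^{2}$
$w{\left(0,Q \right)} 11 \left(-19\right) = 0^{2} \cdot 11 \left(-19\right) = 0 \cdot 11 \left(-19\right) = 0 \left(-19\right) = 0$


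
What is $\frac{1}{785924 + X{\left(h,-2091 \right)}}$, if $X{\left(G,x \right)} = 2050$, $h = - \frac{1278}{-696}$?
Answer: $\frac{1}{787974} \approx 1.2691 \cdot 10^{-6}$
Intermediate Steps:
$h = \frac{213}{116}$ ($h = \left(-1278\right) \left(- \frac{1}{696}\right) = \frac{213}{116} \approx 1.8362$)
$\frac{1}{785924 + X{\left(h,-2091 \right)}} = \frac{1}{785924 + 2050} = \frac{1}{787974}$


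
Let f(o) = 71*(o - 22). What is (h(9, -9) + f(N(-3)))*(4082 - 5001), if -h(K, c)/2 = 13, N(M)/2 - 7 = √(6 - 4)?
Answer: 545886 - 130498*√2 ≈ 3.6133e+5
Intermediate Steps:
N(M) = 14 + 2*√2 (N(M) = 14 + 2*√(6 - 4) = 14 + 2*√2)
f(o) = -1562 + 71*o (f(o) = 71*(-22 + o) = -1562 + 71*o)
h(K, c) = -26 (h(K, c) = -2*13 = -26)
(h(9, -9) + f(N(-3)))*(4082 - 5001) = (-26 + (-1562 + 71*(14 + 2*√2)))*(4082 - 5001) = (-26 + (-1562 + (994 + 142*√2)))*(-919) = (-26 + (-568 + 142*√2))*(-919) = (-594 + 142*√2)*(-919) = 545886 - 130498*√2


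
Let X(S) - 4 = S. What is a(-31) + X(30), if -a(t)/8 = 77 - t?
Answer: -830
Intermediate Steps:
X(S) = 4 + S
a(t) = -616 + 8*t (a(t) = -8*(77 - t) = -616 + 8*t)
a(-31) + X(30) = (-616 + 8*(-31)) + (4 + 30) = (-616 - 248) + 34 = -864 + 34 = -830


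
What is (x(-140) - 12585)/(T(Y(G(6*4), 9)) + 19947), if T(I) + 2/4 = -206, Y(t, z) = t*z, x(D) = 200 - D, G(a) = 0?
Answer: -24490/39481 ≈ -0.62030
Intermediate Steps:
T(I) = -413/2 (T(I) = -½ - 206 = -413/2)
(x(-140) - 12585)/(T(Y(G(6*4), 9)) + 19947) = ((200 - 1*(-140)) - 12585)/(-413/2 + 19947) = ((200 + 140) - 12585)/(39481/2) = (340 - 12585)*(2/39481) = -12245*2/39481 = -24490/39481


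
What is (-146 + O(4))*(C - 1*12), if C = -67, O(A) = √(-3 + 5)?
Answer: 11534 - 79*√2 ≈ 11422.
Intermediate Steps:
O(A) = √2
(-146 + O(4))*(C - 1*12) = (-146 + √2)*(-67 - 1*12) = (-146 + √2)*(-67 - 12) = (-146 + √2)*(-79) = 11534 - 79*√2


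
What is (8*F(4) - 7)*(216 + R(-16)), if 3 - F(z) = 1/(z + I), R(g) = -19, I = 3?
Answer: 21867/7 ≈ 3123.9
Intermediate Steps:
F(z) = 3 - 1/(3 + z) (F(z) = 3 - 1/(z + 3) = 3 - 1/(3 + z))
(8*F(4) - 7)*(216 + R(-16)) = (8*((8 + 3*4)/(3 + 4)) - 7)*(216 - 19) = (8*((8 + 12)/7) - 7)*197 = (8*((⅐)*20) - 7)*197 = (8*(20/7) - 7)*197 = (160/7 - 7)*197 = (111/7)*197 = 21867/7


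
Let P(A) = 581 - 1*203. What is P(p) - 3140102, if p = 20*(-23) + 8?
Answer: -3139724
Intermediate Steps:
p = -452 (p = -460 + 8 = -452)
P(A) = 378 (P(A) = 581 - 203 = 378)
P(p) - 3140102 = 378 - 3140102 = -3139724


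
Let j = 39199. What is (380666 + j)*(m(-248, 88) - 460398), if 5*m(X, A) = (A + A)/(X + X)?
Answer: -5992456118073/31 ≈ -1.9330e+11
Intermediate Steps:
m(X, A) = A/(5*X) (m(X, A) = ((A + A)/(X + X))/5 = ((2*A)/((2*X)))/5 = ((2*A)*(1/(2*X)))/5 = (A/X)/5 = A/(5*X))
(380666 + j)*(m(-248, 88) - 460398) = (380666 + 39199)*((⅕)*88/(-248) - 460398) = 419865*((⅕)*88*(-1/248) - 460398) = 419865*(-11/155 - 460398) = 419865*(-71361701/155) = -5992456118073/31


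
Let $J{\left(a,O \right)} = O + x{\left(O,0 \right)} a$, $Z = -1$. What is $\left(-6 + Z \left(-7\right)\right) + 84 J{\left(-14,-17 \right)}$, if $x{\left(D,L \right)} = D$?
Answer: $18565$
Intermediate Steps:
$J{\left(a,O \right)} = O + O a$
$\left(-6 + Z \left(-7\right)\right) + 84 J{\left(-14,-17 \right)} = \left(-6 - -7\right) + 84 \left(- 17 \left(1 - 14\right)\right) = \left(-6 + 7\right) + 84 \left(\left(-17\right) \left(-13\right)\right) = 1 + 84 \cdot 221 = 1 + 18564 = 18565$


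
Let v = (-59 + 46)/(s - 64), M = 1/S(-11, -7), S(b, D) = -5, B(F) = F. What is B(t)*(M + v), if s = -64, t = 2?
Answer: -63/320 ≈ -0.19688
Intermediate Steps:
M = -1/5 (M = 1/(-5) = -1/5 ≈ -0.20000)
v = 13/128 (v = (-59 + 46)/(-64 - 64) = -13/(-128) = -13*(-1/128) = 13/128 ≈ 0.10156)
B(t)*(M + v) = 2*(-1/5 + 13/128) = 2*(-63/640) = -63/320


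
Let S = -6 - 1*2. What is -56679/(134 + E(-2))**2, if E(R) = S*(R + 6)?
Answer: -18893/3468 ≈ -5.4478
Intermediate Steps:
S = -8 (S = -6 - 2 = -8)
E(R) = -48 - 8*R (E(R) = -8*(R + 6) = -8*(6 + R) = -48 - 8*R)
-56679/(134 + E(-2))**2 = -56679/(134 + (-48 - 8*(-2)))**2 = -56679/(134 + (-48 + 16))**2 = -56679/(134 - 32)**2 = -56679/(102**2) = -56679/10404 = -56679*1/10404 = -18893/3468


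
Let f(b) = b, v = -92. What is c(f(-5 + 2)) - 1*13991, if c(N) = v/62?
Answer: -433767/31 ≈ -13992.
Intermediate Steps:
c(N) = -46/31 (c(N) = -92/62 = -92*1/62 = -46/31)
c(f(-5 + 2)) - 1*13991 = -46/31 - 1*13991 = -46/31 - 13991 = -433767/31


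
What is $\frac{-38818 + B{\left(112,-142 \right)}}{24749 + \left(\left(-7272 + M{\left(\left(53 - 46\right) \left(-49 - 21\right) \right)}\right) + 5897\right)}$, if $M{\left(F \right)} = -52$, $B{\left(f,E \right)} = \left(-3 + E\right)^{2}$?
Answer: $- \frac{5931}{7774} \approx -0.76293$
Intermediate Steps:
$\frac{-38818 + B{\left(112,-142 \right)}}{24749 + \left(\left(-7272 + M{\left(\left(53 - 46\right) \left(-49 - 21\right) \right)}\right) + 5897\right)} = \frac{-38818 + \left(-3 - 142\right)^{2}}{24749 + \left(\left(-7272 - 52\right) + 5897\right)} = \frac{-38818 + \left(-145\right)^{2}}{24749 + \left(-7324 + 5897\right)} = \frac{-38818 + 21025}{24749 - 1427} = - \frac{17793}{23322} = \left(-17793\right) \frac{1}{23322} = - \frac{5931}{7774}$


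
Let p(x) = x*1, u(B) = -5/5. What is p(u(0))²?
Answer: 1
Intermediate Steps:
u(B) = -1 (u(B) = -5*⅕ = -1)
p(x) = x
p(u(0))² = (-1)² = 1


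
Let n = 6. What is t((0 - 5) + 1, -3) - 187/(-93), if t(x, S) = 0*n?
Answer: 187/93 ≈ 2.0108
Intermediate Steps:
t(x, S) = 0 (t(x, S) = 0*6 = 0)
t((0 - 5) + 1, -3) - 187/(-93) = 0 - 187/(-93) = 0 - 187*(-1/93) = 0 + 187/93 = 187/93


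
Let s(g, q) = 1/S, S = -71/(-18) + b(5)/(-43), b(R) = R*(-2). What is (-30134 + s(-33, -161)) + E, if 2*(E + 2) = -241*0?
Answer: -97428914/3233 ≈ -30136.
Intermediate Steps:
b(R) = -2*R
S = 3233/774 (S = -71/(-18) - 2*5/(-43) = -71*(-1/18) - 10*(-1/43) = 71/18 + 10/43 = 3233/774 ≈ 4.1770)
s(g, q) = 774/3233 (s(g, q) = 1/(3233/774) = 774/3233)
E = -2 (E = -2 + (-241*0)/2 = -2 + (½)*0 = -2 + 0 = -2)
(-30134 + s(-33, -161)) + E = (-30134 + 774/3233) - 2 = -97422448/3233 - 2 = -97428914/3233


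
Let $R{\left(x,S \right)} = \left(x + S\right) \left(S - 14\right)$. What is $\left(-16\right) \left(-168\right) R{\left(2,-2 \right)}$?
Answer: $0$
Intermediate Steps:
$R{\left(x,S \right)} = \left(-14 + S\right) \left(S + x\right)$ ($R{\left(x,S \right)} = \left(S + x\right) \left(-14 + S\right) = \left(-14 + S\right) \left(S + x\right)$)
$\left(-16\right) \left(-168\right) R{\left(2,-2 \right)} = \left(-16\right) \left(-168\right) \left(\left(-2\right)^{2} - -28 - 28 - 4\right) = 2688 \left(4 + 28 - 28 - 4\right) = 2688 \cdot 0 = 0$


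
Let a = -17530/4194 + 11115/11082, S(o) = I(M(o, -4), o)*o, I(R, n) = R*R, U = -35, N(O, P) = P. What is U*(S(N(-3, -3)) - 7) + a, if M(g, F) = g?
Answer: 9193509895/7746318 ≈ 1186.8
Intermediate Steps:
I(R, n) = R²
S(o) = o³ (S(o) = o²*o = o³)
a = -24608525/7746318 (a = -17530*1/4194 + 11115*(1/11082) = -8765/2097 + 3705/3694 = -24608525/7746318 ≈ -3.1768)
U*(S(N(-3, -3)) - 7) + a = -35*((-3)³ - 7) - 24608525/7746318 = -35*(-27 - 7) - 24608525/7746318 = -35*(-34) - 24608525/7746318 = 1190 - 24608525/7746318 = 9193509895/7746318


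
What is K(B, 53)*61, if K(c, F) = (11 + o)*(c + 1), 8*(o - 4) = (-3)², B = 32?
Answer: 259677/8 ≈ 32460.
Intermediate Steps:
o = 41/8 (o = 4 + (⅛)*(-3)² = 4 + (⅛)*9 = 4 + 9/8 = 41/8 ≈ 5.1250)
K(c, F) = 129/8 + 129*c/8 (K(c, F) = (11 + 41/8)*(c + 1) = 129*(1 + c)/8 = 129/8 + 129*c/8)
K(B, 53)*61 = (129/8 + (129/8)*32)*61 = (129/8 + 516)*61 = (4257/8)*61 = 259677/8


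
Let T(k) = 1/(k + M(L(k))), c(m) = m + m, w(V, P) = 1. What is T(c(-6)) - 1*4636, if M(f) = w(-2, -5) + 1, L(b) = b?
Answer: -46361/10 ≈ -4636.1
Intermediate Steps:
c(m) = 2*m
M(f) = 2 (M(f) = 1 + 1 = 2)
T(k) = 1/(2 + k) (T(k) = 1/(k + 2) = 1/(2 + k))
T(c(-6)) - 1*4636 = 1/(2 + 2*(-6)) - 1*4636 = 1/(2 - 12) - 4636 = 1/(-10) - 4636 = -⅒ - 4636 = -46361/10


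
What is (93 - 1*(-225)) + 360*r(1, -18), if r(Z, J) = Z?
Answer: 678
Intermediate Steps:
(93 - 1*(-225)) + 360*r(1, -18) = (93 - 1*(-225)) + 360*1 = (93 + 225) + 360 = 318 + 360 = 678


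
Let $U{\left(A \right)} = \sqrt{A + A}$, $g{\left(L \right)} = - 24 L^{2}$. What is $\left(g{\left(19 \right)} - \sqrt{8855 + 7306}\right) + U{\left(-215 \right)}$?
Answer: $-8664 - \sqrt{16161} + i \sqrt{430} \approx -8791.1 + 20.736 i$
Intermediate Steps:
$U{\left(A \right)} = \sqrt{2} \sqrt{A}$ ($U{\left(A \right)} = \sqrt{2 A} = \sqrt{2} \sqrt{A}$)
$\left(g{\left(19 \right)} - \sqrt{8855 + 7306}\right) + U{\left(-215 \right)} = \left(- 24 \cdot 19^{2} - \sqrt{8855 + 7306}\right) + \sqrt{2} \sqrt{-215} = \left(\left(-24\right) 361 - \sqrt{16161}\right) + \sqrt{2} i \sqrt{215} = \left(-8664 - \sqrt{16161}\right) + i \sqrt{430} = -8664 - \sqrt{16161} + i \sqrt{430}$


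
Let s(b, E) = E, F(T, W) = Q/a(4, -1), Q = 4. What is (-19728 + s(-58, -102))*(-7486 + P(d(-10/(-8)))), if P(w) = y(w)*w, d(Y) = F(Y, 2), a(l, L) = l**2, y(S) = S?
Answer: 1187569125/8 ≈ 1.4845e+8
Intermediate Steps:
F(T, W) = 1/4 (F(T, W) = 4/(4**2) = 4/16 = 4*(1/16) = 1/4)
d(Y) = 1/4
P(w) = w**2 (P(w) = w*w = w**2)
(-19728 + s(-58, -102))*(-7486 + P(d(-10/(-8)))) = (-19728 - 102)*(-7486 + (1/4)**2) = -19830*(-7486 + 1/16) = -19830*(-119775/16) = 1187569125/8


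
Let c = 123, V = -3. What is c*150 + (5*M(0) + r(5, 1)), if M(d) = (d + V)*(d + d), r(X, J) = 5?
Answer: 18455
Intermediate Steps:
M(d) = 2*d*(-3 + d) (M(d) = (d - 3)*(d + d) = (-3 + d)*(2*d) = 2*d*(-3 + d))
c*150 + (5*M(0) + r(5, 1)) = 123*150 + (5*(2*0*(-3 + 0)) + 5) = 18450 + (5*(2*0*(-3)) + 5) = 18450 + (5*0 + 5) = 18450 + (0 + 5) = 18450 + 5 = 18455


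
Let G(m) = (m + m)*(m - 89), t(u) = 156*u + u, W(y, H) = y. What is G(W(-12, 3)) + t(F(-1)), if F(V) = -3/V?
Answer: 2895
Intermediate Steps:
t(u) = 157*u
G(m) = 2*m*(-89 + m) (G(m) = (2*m)*(-89 + m) = 2*m*(-89 + m))
G(W(-12, 3)) + t(F(-1)) = 2*(-12)*(-89 - 12) + 157*(-3/(-1)) = 2*(-12)*(-101) + 157*(-3*(-1)) = 2424 + 157*3 = 2424 + 471 = 2895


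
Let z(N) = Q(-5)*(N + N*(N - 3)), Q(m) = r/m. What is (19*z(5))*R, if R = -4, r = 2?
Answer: 456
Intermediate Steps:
Q(m) = 2/m
z(N) = -2*N/5 - 2*N*(-3 + N)/5 (z(N) = (2/(-5))*(N + N*(N - 3)) = (2*(-⅕))*(N + N*(-3 + N)) = -2*(N + N*(-3 + N))/5 = -2*N/5 - 2*N*(-3 + N)/5)
(19*z(5))*R = (19*((⅖)*5*(2 - 1*5)))*(-4) = (19*((⅖)*5*(2 - 5)))*(-4) = (19*((⅖)*5*(-3)))*(-4) = (19*(-6))*(-4) = -114*(-4) = 456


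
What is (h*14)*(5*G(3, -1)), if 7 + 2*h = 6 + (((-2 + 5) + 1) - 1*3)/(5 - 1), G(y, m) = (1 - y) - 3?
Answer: 525/4 ≈ 131.25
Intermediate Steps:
G(y, m) = -2 - y
h = -3/8 (h = -7/2 + (6 + (((-2 + 5) + 1) - 1*3)/(5 - 1))/2 = -7/2 + (6 + ((3 + 1) - 3)/4)/2 = -7/2 + (6 + (4 - 3)*(¼))/2 = -7/2 + (6 + 1*(¼))/2 = -7/2 + (6 + ¼)/2 = -7/2 + (½)*(25/4) = -7/2 + 25/8 = -3/8 ≈ -0.37500)
(h*14)*(5*G(3, -1)) = (-3/8*14)*(5*(-2 - 1*3)) = -105*(-2 - 3)/4 = -105*(-5)/4 = -21/4*(-25) = 525/4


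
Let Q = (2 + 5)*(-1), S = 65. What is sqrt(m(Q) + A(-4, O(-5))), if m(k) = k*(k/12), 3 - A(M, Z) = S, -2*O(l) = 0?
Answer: I*sqrt(2085)/6 ≈ 7.6103*I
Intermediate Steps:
O(l) = 0 (O(l) = -1/2*0 = 0)
A(M, Z) = -62 (A(M, Z) = 3 - 1*65 = 3 - 65 = -62)
Q = -7 (Q = 7*(-1) = -7)
m(k) = k**2/12 (m(k) = k*(k*(1/12)) = k*(k/12) = k**2/12)
sqrt(m(Q) + A(-4, O(-5))) = sqrt((1/12)*(-7)**2 - 62) = sqrt((1/12)*49 - 62) = sqrt(49/12 - 62) = sqrt(-695/12) = I*sqrt(2085)/6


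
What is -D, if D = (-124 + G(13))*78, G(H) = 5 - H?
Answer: 10296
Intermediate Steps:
D = -10296 (D = (-124 + (5 - 1*13))*78 = (-124 + (5 - 13))*78 = (-124 - 8)*78 = -132*78 = -10296)
-D = -1*(-10296) = 10296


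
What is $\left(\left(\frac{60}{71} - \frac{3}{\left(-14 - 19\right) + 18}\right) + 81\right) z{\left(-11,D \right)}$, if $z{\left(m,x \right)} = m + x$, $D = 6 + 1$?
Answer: $- \frac{116504}{355} \approx -328.18$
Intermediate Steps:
$D = 7$
$\left(\left(\frac{60}{71} - \frac{3}{\left(-14 - 19\right) + 18}\right) + 81\right) z{\left(-11,D \right)} = \left(\left(\frac{60}{71} - \frac{3}{\left(-14 - 19\right) + 18}\right) + 81\right) \left(-11 + 7\right) = \left(\left(60 \cdot \frac{1}{71} - \frac{3}{-33 + 18}\right) + 81\right) \left(-4\right) = \left(\left(\frac{60}{71} - \frac{3}{-15}\right) + 81\right) \left(-4\right) = \left(\left(\frac{60}{71} - - \frac{1}{5}\right) + 81\right) \left(-4\right) = \left(\left(\frac{60}{71} + \frac{1}{5}\right) + 81\right) \left(-4\right) = \left(\frac{371}{355} + 81\right) \left(-4\right) = \frac{29126}{355} \left(-4\right) = - \frac{116504}{355}$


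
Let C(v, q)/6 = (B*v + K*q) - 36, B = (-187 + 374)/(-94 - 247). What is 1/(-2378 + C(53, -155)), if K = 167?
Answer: -31/4900430 ≈ -6.3260e-6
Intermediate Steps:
B = -17/31 (B = 187/(-341) = 187*(-1/341) = -17/31 ≈ -0.54839)
C(v, q) = -216 + 1002*q - 102*v/31 (C(v, q) = 6*((-17*v/31 + 167*q) - 36) = 6*((167*q - 17*v/31) - 36) = 6*(-36 + 167*q - 17*v/31) = -216 + 1002*q - 102*v/31)
1/(-2378 + C(53, -155)) = 1/(-2378 + (-216 + 1002*(-155) - 102/31*53)) = 1/(-2378 + (-216 - 155310 - 5406/31)) = 1/(-2378 - 4826712/31) = 1/(-4900430/31) = -31/4900430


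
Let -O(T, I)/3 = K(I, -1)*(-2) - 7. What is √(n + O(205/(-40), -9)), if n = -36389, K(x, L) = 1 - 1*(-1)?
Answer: 2*I*√9089 ≈ 190.67*I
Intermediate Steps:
K(x, L) = 2 (K(x, L) = 1 + 1 = 2)
O(T, I) = 33 (O(T, I) = -3*(2*(-2) - 7) = -3*(-4 - 7) = -3*(-11) = 33)
√(n + O(205/(-40), -9)) = √(-36389 + 33) = √(-36356) = 2*I*√9089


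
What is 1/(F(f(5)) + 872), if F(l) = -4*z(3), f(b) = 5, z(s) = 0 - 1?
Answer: 1/876 ≈ 0.0011416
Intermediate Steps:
z(s) = -1
F(l) = 4 (F(l) = -4*(-1) = 4)
1/(F(f(5)) + 872) = 1/(4 + 872) = 1/876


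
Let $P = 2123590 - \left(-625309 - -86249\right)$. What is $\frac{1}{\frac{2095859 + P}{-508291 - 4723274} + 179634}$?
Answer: $\frac{5231565}{939762188701} \approx 5.5669 \cdot 10^{-6}$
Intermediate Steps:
$P = 2662650$ ($P = 2123590 - \left(-625309 + 86249\right) = 2123590 - -539060 = 2123590 + 539060 = 2662650$)
$\frac{1}{\frac{2095859 + P}{-508291 - 4723274} + 179634} = \frac{1}{\frac{2095859 + 2662650}{-508291 - 4723274} + 179634} = \frac{1}{\frac{4758509}{-5231565} + 179634} = \frac{1}{4758509 \left(- \frac{1}{5231565}\right) + 179634} = \frac{1}{- \frac{4758509}{5231565} + 179634} = \frac{1}{\frac{939762188701}{5231565}} = \frac{5231565}{939762188701}$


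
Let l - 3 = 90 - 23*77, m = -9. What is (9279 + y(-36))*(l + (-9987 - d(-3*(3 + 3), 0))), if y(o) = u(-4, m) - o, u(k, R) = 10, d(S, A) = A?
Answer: -108776125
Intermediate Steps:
l = -1678 (l = 3 + (90 - 23*77) = 3 + (90 - 1771) = 3 - 1681 = -1678)
y(o) = 10 - o
(9279 + y(-36))*(l + (-9987 - d(-3*(3 + 3), 0))) = (9279 + (10 - 1*(-36)))*(-1678 + (-9987 - 1*0)) = (9279 + (10 + 36))*(-1678 + (-9987 + 0)) = (9279 + 46)*(-1678 - 9987) = 9325*(-11665) = -108776125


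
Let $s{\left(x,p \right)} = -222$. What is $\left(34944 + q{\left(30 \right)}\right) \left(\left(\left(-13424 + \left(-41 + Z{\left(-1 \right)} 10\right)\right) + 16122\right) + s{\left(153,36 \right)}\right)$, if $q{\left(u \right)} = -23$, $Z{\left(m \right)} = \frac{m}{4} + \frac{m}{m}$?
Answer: $\frac{170589085}{2} \approx 8.5295 \cdot 10^{7}$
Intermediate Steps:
$Z{\left(m \right)} = 1 + \frac{m}{4}$ ($Z{\left(m \right)} = m \frac{1}{4} + 1 = \frac{m}{4} + 1 = 1 + \frac{m}{4}$)
$\left(34944 + q{\left(30 \right)}\right) \left(\left(\left(-13424 + \left(-41 + Z{\left(-1 \right)} 10\right)\right) + 16122\right) + s{\left(153,36 \right)}\right) = \left(34944 - 23\right) \left(\left(\left(-13424 - \left(41 - \left(1 + \frac{1}{4} \left(-1\right)\right) 10\right)\right) + 16122\right) - 222\right) = 34921 \left(\left(\left(-13424 - \left(41 - \left(1 - \frac{1}{4}\right) 10\right)\right) + 16122\right) - 222\right) = 34921 \left(\left(\left(-13424 + \left(-41 + \frac{3}{4} \cdot 10\right)\right) + 16122\right) - 222\right) = 34921 \left(\left(\left(-13424 + \left(-41 + \frac{15}{2}\right)\right) + 16122\right) - 222\right) = 34921 \left(\left(\left(-13424 - \frac{67}{2}\right) + 16122\right) - 222\right) = 34921 \left(\left(- \frac{26915}{2} + 16122\right) - 222\right) = 34921 \left(\frac{5329}{2} - 222\right) = 34921 \cdot \frac{4885}{2} = \frac{170589085}{2}$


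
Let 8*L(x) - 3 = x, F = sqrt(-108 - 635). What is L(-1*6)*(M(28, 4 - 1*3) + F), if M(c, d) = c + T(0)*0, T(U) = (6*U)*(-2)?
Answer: -21/2 - 3*I*sqrt(743)/8 ≈ -10.5 - 10.222*I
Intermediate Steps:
T(U) = -12*U
F = I*sqrt(743) (F = sqrt(-743) = I*sqrt(743) ≈ 27.258*I)
M(c, d) = c (M(c, d) = c - 12*0*0 = c + 0*0 = c + 0 = c)
L(x) = 3/8 + x/8
L(-1*6)*(M(28, 4 - 1*3) + F) = (3/8 + (-1*6)/8)*(28 + I*sqrt(743)) = (3/8 + (1/8)*(-6))*(28 + I*sqrt(743)) = (3/8 - 3/4)*(28 + I*sqrt(743)) = -3*(28 + I*sqrt(743))/8 = -21/2 - 3*I*sqrt(743)/8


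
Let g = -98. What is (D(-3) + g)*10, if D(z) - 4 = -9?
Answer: -1030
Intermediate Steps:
D(z) = -5 (D(z) = 4 - 9 = -5)
(D(-3) + g)*10 = (-5 - 98)*10 = -103*10 = -1030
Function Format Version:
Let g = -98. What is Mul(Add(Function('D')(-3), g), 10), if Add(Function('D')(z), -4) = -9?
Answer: -1030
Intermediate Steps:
Function('D')(z) = -5 (Function('D')(z) = Add(4, -9) = -5)
Mul(Add(Function('D')(-3), g), 10) = Mul(Add(-5, -98), 10) = Mul(-103, 10) = -1030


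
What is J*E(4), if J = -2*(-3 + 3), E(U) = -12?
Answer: 0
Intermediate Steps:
J = 0 (J = -2*0 = 0)
J*E(4) = 0*(-12) = 0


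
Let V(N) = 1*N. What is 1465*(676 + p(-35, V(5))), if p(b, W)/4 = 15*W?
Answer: 1429840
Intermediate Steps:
V(N) = N
p(b, W) = 60*W (p(b, W) = 4*(15*W) = 60*W)
1465*(676 + p(-35, V(5))) = 1465*(676 + 60*5) = 1465*(676 + 300) = 1465*976 = 1429840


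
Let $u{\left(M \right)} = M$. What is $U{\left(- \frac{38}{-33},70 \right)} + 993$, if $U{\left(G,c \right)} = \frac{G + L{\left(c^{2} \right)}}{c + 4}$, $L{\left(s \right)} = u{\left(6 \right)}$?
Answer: $\frac{1212571}{1221} \approx 993.1$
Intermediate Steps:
$L{\left(s \right)} = 6$
$U{\left(G,c \right)} = \frac{6 + G}{4 + c}$ ($U{\left(G,c \right)} = \frac{G + 6}{c + 4} = \frac{6 + G}{4 + c}$)
$U{\left(- \frac{38}{-33},70 \right)} + 993 = \frac{6 - \frac{38}{-33}}{4 + 70} + 993 = \frac{6 - - \frac{38}{33}}{74} + 993 = \frac{6 + \frac{38}{33}}{74} + 993 = \frac{1}{74} \cdot \frac{236}{33} + 993 = \frac{118}{1221} + 993 = \frac{1212571}{1221}$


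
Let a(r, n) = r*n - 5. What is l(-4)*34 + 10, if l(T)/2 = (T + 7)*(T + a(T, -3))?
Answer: 622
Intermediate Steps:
a(r, n) = -5 + n*r (a(r, n) = n*r - 5 = -5 + n*r)
l(T) = 2*(-5 - 2*T)*(7 + T) (l(T) = 2*((T + 7)*(T + (-5 - 3*T))) = 2*((7 + T)*(-5 - 2*T)) = 2*((-5 - 2*T)*(7 + T)) = 2*(-5 - 2*T)*(7 + T))
l(-4)*34 + 10 = (-70 - 38*(-4) - 4*(-4)²)*34 + 10 = (-70 + 152 - 4*16)*34 + 10 = (-70 + 152 - 64)*34 + 10 = 18*34 + 10 = 612 + 10 = 622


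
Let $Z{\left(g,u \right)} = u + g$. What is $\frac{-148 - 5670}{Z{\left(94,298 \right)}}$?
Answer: $- \frac{2909}{196} \approx -14.842$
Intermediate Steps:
$Z{\left(g,u \right)} = g + u$
$\frac{-148 - 5670}{Z{\left(94,298 \right)}} = \frac{-148 - 5670}{94 + 298} = \frac{-148 - 5670}{392} = \left(-5818\right) \frac{1}{392} = - \frac{2909}{196}$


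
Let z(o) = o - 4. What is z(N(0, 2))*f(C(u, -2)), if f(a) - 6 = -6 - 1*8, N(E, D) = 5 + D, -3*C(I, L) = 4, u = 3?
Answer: -24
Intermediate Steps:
C(I, L) = -4/3 (C(I, L) = -1/3*4 = -4/3)
f(a) = -8 (f(a) = 6 + (-6 - 1*8) = 6 + (-6 - 8) = 6 - 14 = -8)
z(o) = -4 + o
z(N(0, 2))*f(C(u, -2)) = (-4 + (5 + 2))*(-8) = (-4 + 7)*(-8) = 3*(-8) = -24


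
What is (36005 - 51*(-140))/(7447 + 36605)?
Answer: 43145/44052 ≈ 0.97941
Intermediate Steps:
(36005 - 51*(-140))/(7447 + 36605) = (36005 + 7140)/44052 = 43145*(1/44052) = 43145/44052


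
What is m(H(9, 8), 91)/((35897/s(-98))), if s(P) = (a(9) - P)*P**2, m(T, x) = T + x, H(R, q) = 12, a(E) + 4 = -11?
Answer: 82104596/35897 ≈ 2287.2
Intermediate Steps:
a(E) = -15 (a(E) = -4 - 11 = -15)
s(P) = P**2*(-15 - P) (s(P) = (-15 - P)*P**2 = P**2*(-15 - P))
m(H(9, 8), 91)/((35897/s(-98))) = (12 + 91)/((35897/(((-98)**2*(-15 - 1*(-98)))))) = 103/((35897/((9604*(-15 + 98))))) = 103/((35897/((9604*83)))) = 103/((35897/797132)) = 103/((35897*(1/797132))) = 103/(35897/797132) = 103*(797132/35897) = 82104596/35897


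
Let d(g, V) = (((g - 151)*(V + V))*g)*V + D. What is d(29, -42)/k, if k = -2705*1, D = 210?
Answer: 12481854/2705 ≈ 4614.4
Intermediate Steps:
d(g, V) = 210 + 2*g*V**2*(-151 + g) (d(g, V) = (((g - 151)*(V + V))*g)*V + 210 = (((-151 + g)*(2*V))*g)*V + 210 = ((2*V*(-151 + g))*g)*V + 210 = (2*V*g*(-151 + g))*V + 210 = 2*g*V**2*(-151 + g) + 210 = 210 + 2*g*V**2*(-151 + g))
k = -2705
d(29, -42)/k = (210 - 302*29*(-42)**2 + 2*(-42)**2*29**2)/(-2705) = (210 - 302*29*1764 + 2*1764*841)*(-1/2705) = (210 - 15449112 + 2967048)*(-1/2705) = -12481854*(-1/2705) = 12481854/2705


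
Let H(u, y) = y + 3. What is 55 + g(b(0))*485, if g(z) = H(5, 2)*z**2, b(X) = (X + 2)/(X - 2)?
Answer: 2480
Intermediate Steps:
b(X) = (2 + X)/(-2 + X)
H(u, y) = 3 + y
g(z) = 5*z**2 (g(z) = (3 + 2)*z**2 = 5*z**2)
55 + g(b(0))*485 = 55 + (5*((2 + 0)/(-2 + 0))**2)*485 = 55 + (5*(2/(-2))**2)*485 = 55 + (5*(-1/2*2)**2)*485 = 55 + (5*(-1)**2)*485 = 55 + (5*1)*485 = 55 + 5*485 = 55 + 2425 = 2480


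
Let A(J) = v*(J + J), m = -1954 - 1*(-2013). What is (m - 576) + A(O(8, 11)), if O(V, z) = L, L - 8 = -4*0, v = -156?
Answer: -3013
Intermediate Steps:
L = 8 (L = 8 - 4*0 = 8 + 0 = 8)
m = 59 (m = -1954 + 2013 = 59)
O(V, z) = 8
A(J) = -312*J (A(J) = -156*(J + J) = -312*J)
(m - 576) + A(O(8, 11)) = (59 - 576) - 312*8 = -517 - 2496 = -3013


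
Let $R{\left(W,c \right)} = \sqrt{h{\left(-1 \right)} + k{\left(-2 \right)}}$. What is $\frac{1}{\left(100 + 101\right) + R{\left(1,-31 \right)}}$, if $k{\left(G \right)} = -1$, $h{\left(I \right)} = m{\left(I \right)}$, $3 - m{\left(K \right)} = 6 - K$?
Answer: $\frac{201}{40406} - \frac{i \sqrt{5}}{40406} \approx 0.0049745 - 5.534 \cdot 10^{-5} i$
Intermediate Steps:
$m{\left(K \right)} = -3 + K$ ($m{\left(K \right)} = 3 - \left(6 - K\right) = 3 + \left(-6 + K\right) = -3 + K$)
$h{\left(I \right)} = -3 + I$
$R{\left(W,c \right)} = i \sqrt{5}$ ($R{\left(W,c \right)} = \sqrt{\left(-3 - 1\right) - 1} = \sqrt{-4 - 1} = \sqrt{-5} = i \sqrt{5}$)
$\frac{1}{\left(100 + 101\right) + R{\left(1,-31 \right)}} = \frac{1}{\left(100 + 101\right) + i \sqrt{5}} = \frac{1}{201 + i \sqrt{5}}$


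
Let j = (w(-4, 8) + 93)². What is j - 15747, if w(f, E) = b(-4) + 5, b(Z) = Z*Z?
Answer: -2751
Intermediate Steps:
b(Z) = Z²
w(f, E) = 21 (w(f, E) = (-4)² + 5 = 16 + 5 = 21)
j = 12996 (j = (21 + 93)² = 114² = 12996)
j - 15747 = 12996 - 15747 = -2751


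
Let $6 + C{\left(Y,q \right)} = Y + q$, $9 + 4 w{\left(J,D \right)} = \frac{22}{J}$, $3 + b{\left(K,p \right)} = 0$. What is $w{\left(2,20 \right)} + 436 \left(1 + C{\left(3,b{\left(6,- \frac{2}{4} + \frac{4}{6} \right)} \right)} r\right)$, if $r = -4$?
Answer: $\frac{21801}{2} \approx 10901.0$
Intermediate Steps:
$b{\left(K,p \right)} = -3$ ($b{\left(K,p \right)} = -3 + 0 = -3$)
$w{\left(J,D \right)} = - \frac{9}{4} + \frac{11}{2 J}$ ($w{\left(J,D \right)} = - \frac{9}{4} + \frac{22 \frac{1}{J}}{4} = - \frac{9}{4} + \frac{11}{2 J}$)
$C{\left(Y,q \right)} = -6 + Y + q$ ($C{\left(Y,q \right)} = -6 + \left(Y + q\right) = -6 + Y + q$)
$w{\left(2,20 \right)} + 436 \left(1 + C{\left(3,b{\left(6,- \frac{2}{4} + \frac{4}{6} \right)} \right)} r\right) = \frac{22 - 18}{4 \cdot 2} + 436 \left(1 + \left(-6 + 3 - 3\right) \left(-4\right)\right) = \frac{1}{4} \cdot \frac{1}{2} \left(22 - 18\right) + 436 \left(1 - -24\right) = \frac{1}{4} \cdot \frac{1}{2} \cdot 4 + 436 \left(1 + 24\right) = \frac{1}{2} + 436 \cdot 25 = \frac{1}{2} + 10900 = \frac{21801}{2}$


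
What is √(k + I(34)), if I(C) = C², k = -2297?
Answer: I*√1141 ≈ 33.779*I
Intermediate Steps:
√(k + I(34)) = √(-2297 + 34²) = √(-2297 + 1156) = √(-1141) = I*√1141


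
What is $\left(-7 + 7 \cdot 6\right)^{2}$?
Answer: $1225$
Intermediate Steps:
$\left(-7 + 7 \cdot 6\right)^{2} = \left(-7 + 42\right)^{2} = 35^{2} = 1225$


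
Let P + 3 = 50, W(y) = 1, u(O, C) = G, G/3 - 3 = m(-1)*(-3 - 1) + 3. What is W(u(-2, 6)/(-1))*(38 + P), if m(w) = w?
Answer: 85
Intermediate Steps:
G = 30 (G = 9 + 3*(-(-3 - 1) + 3) = 9 + 3*(-1*(-4) + 3) = 9 + 3*(4 + 3) = 9 + 3*7 = 9 + 21 = 30)
u(O, C) = 30
P = 47 (P = -3 + 50 = 47)
W(u(-2, 6)/(-1))*(38 + P) = 1*(38 + 47) = 1*85 = 85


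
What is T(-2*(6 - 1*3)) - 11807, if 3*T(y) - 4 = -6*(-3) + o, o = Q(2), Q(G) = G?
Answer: -11799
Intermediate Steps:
o = 2
T(y) = 8 (T(y) = 4/3 + (-6*(-3) + 2)/3 = 4/3 + (18 + 2)/3 = 4/3 + (1/3)*20 = 4/3 + 20/3 = 8)
T(-2*(6 - 1*3)) - 11807 = 8 - 11807 = -11799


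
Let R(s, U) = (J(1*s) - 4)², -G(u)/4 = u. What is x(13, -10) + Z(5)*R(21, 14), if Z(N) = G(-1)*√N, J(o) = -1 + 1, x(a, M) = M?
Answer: -10 + 64*√5 ≈ 133.11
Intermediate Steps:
G(u) = -4*u
J(o) = 0
Z(N) = 4*√N (Z(N) = (-4*(-1))*√N = 4*√N)
R(s, U) = 16 (R(s, U) = (0 - 4)² = (-4)² = 16)
x(13, -10) + Z(5)*R(21, 14) = -10 + (4*√5)*16 = -10 + 64*√5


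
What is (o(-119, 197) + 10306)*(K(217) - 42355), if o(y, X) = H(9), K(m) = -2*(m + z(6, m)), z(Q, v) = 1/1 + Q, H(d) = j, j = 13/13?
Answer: -441170521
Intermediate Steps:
j = 1 (j = 13*(1/13) = 1)
H(d) = 1
z(Q, v) = 1 + Q
K(m) = -14 - 2*m (K(m) = -2*(m + (1 + 6)) = -2*(m + 7) = -2*(7 + m) = -14 - 2*m)
o(y, X) = 1
(o(-119, 197) + 10306)*(K(217) - 42355) = (1 + 10306)*((-14 - 2*217) - 42355) = 10307*((-14 - 434) - 42355) = 10307*(-448 - 42355) = 10307*(-42803) = -441170521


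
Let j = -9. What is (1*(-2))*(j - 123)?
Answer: 264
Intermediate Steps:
(1*(-2))*(j - 123) = (1*(-2))*(-9 - 123) = -2*(-132) = 264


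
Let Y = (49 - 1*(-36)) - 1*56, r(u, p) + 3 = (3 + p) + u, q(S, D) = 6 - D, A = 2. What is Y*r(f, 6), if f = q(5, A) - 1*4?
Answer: 174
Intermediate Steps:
f = 0 (f = (6 - 1*2) - 1*4 = (6 - 2) - 4 = 4 - 4 = 0)
r(u, p) = p + u (r(u, p) = -3 + ((3 + p) + u) = -3 + (3 + p + u) = p + u)
Y = 29 (Y = (49 + 36) - 56 = 85 - 56 = 29)
Y*r(f, 6) = 29*(6 + 0) = 29*6 = 174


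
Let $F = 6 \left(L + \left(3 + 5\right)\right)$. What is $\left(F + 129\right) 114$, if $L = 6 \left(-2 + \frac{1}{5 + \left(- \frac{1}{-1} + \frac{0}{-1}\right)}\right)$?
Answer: $12654$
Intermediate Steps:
$L = -11$ ($L = 6 \left(-2 + \frac{1}{5 + \left(\left(-1\right) \left(-1\right) + 0 \left(-1\right)\right)}\right) = 6 \left(-2 + \frac{1}{5 + \left(1 + 0\right)}\right) = 6 \left(-2 + \frac{1}{5 + 1}\right) = 6 \left(-2 + \frac{1}{6}\right) = 6 \left(- \frac{11}{6}\right) = -11$)
$F = -18$ ($F = 6 \left(-11 + \left(3 + 5\right)\right) = 6 \left(-11 + 8\right) = 6 \left(-3\right) = -18$)
$\left(F + 129\right) 114 = \left(-18 + 129\right) 114 = 111 \cdot 114 = 12654$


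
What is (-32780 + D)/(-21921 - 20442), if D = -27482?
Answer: 60262/42363 ≈ 1.4225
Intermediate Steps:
(-32780 + D)/(-21921 - 20442) = (-32780 - 27482)/(-21921 - 20442) = -60262/(-42363) = -60262*(-1/42363) = 60262/42363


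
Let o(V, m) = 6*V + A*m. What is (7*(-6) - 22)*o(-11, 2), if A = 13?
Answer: 2560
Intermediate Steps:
o(V, m) = 6*V + 13*m
(7*(-6) - 22)*o(-11, 2) = (7*(-6) - 22)*(6*(-11) + 13*2) = (-42 - 22)*(-66 + 26) = -64*(-40) = 2560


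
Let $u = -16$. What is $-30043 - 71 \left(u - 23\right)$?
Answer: $-27274$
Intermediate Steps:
$-30043 - 71 \left(u - 23\right) = -30043 - 71 \left(-16 - 23\right) = -30043 - 71 \left(-39\right) = -30043 - -2769 = -30043 + 2769 = -27274$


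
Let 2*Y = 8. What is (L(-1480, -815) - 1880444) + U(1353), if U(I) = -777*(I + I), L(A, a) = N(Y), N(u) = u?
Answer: -3983002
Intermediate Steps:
Y = 4 (Y = (½)*8 = 4)
L(A, a) = 4
U(I) = -1554*I
(L(-1480, -815) - 1880444) + U(1353) = (4 - 1880444) - 1554*1353 = -1880440 - 2102562 = -3983002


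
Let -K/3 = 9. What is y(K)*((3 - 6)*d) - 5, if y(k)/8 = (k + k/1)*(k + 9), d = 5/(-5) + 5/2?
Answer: -34997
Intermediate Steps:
K = -27 (K = -3*9 = -27)
d = 3/2 (d = 5*(-1/5) + 5*(1/2) = -1 + 5/2 = 3/2 ≈ 1.5000)
y(k) = 16*k*(9 + k) (y(k) = 8*((k + k/1)*(k + 9)) = 8*((k + k*1)*(9 + k)) = 8*((k + k)*(9 + k)) = 8*((2*k)*(9 + k)) = 8*(2*k*(9 + k)) = 16*k*(9 + k))
y(K)*((3 - 6)*d) - 5 = (16*(-27)*(9 - 27))*((3 - 6)*(3/2)) - 5 = (16*(-27)*(-18))*(-3*3/2) - 5 = 7776*(-9/2) - 5 = -34992 - 5 = -34997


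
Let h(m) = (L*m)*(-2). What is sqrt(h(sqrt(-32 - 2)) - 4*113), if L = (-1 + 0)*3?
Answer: sqrt(-452 + 6*I*sqrt(34)) ≈ 0.82218 + 21.276*I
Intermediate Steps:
L = -3 (L = -1*3 = -3)
h(m) = 6*m (h(m) = -3*m*(-2) = 6*m)
sqrt(h(sqrt(-32 - 2)) - 4*113) = sqrt(6*sqrt(-32 - 2) - 4*113) = sqrt(6*sqrt(-34) - 452) = sqrt(6*(I*sqrt(34)) - 452) = sqrt(6*I*sqrt(34) - 452) = sqrt(-452 + 6*I*sqrt(34))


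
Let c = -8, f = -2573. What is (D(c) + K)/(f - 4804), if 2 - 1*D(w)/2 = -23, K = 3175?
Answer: -1075/2459 ≈ -0.43717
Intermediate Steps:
D(w) = 50 (D(w) = 4 - 2*(-23) = 4 + 46 = 50)
(D(c) + K)/(f - 4804) = (50 + 3175)/(-2573 - 4804) = 3225/(-7377) = 3225*(-1/7377) = -1075/2459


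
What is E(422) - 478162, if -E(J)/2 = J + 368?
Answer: -479742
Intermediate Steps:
E(J) = -736 - 2*J (E(J) = -2*(J + 368) = -2*(368 + J) = -736 - 2*J)
E(422) - 478162 = (-736 - 2*422) - 478162 = (-736 - 844) - 478162 = -1580 - 478162 = -479742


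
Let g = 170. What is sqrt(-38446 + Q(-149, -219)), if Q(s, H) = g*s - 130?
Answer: I*sqrt(63906) ≈ 252.8*I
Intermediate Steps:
Q(s, H) = -130 + 170*s (Q(s, H) = 170*s - 130 = -130 + 170*s)
sqrt(-38446 + Q(-149, -219)) = sqrt(-38446 + (-130 + 170*(-149))) = sqrt(-38446 + (-130 - 25330)) = sqrt(-38446 - 25460) = sqrt(-63906) = I*sqrt(63906)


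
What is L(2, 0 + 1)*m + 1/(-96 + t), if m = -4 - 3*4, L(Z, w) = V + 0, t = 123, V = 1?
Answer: -431/27 ≈ -15.963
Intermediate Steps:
L(Z, w) = 1 (L(Z, w) = 1 + 0 = 1)
m = -16 (m = -4 - 12 = -16)
L(2, 0 + 1)*m + 1/(-96 + t) = 1*(-16) + 1/(-96 + 123) = -16 + 1/27 = -431/27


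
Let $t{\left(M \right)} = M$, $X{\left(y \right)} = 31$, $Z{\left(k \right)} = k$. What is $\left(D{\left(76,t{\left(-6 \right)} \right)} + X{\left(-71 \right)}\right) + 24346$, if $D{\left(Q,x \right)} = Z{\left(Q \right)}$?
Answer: $24453$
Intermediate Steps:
$D{\left(Q,x \right)} = Q$
$\left(D{\left(76,t{\left(-6 \right)} \right)} + X{\left(-71 \right)}\right) + 24346 = \left(76 + 31\right) + 24346 = 107 + 24346 = 24453$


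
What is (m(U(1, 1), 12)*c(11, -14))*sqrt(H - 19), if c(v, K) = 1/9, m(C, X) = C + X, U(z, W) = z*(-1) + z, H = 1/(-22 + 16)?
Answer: 2*I*sqrt(690)/9 ≈ 5.8373*I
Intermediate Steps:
H = -1/6 (H = 1/(-6) = -1/6 ≈ -0.16667)
U(z, W) = 0 (U(z, W) = -z + z = 0)
c(v, K) = 1/9
(m(U(1, 1), 12)*c(11, -14))*sqrt(H - 19) = ((0 + 12)*(1/9))*sqrt(-1/6 - 19) = (12*(1/9))*sqrt(-115/6) = 4*(I*sqrt(690)/6)/3 = 2*I*sqrt(690)/9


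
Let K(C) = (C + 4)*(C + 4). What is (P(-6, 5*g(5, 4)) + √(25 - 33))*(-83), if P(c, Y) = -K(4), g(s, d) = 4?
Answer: 5312 - 166*I*√2 ≈ 5312.0 - 234.76*I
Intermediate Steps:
K(C) = (4 + C)² (K(C) = (4 + C)*(4 + C) = (4 + C)²)
P(c, Y) = -64 (P(c, Y) = -(4 + 4)² = -1*8² = -1*64 = -64)
(P(-6, 5*g(5, 4)) + √(25 - 33))*(-83) = (-64 + √(25 - 33))*(-83) = (-64 + √(-8))*(-83) = (-64 + 2*I*√2)*(-83) = 5312 - 166*I*√2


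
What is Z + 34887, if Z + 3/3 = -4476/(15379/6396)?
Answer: 39067946/1183 ≈ 33024.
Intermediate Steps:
Z = -2203375/1183 (Z = -1 - 4476/(15379/6396) = -1 - 4476/(15379*(1/6396)) = -1 - 4476/1183/492 = -1 - 4476*492/1183 = -1 - 2202192/1183 = -2203375/1183 ≈ -1862.5)
Z + 34887 = -2203375/1183 + 34887 = 39067946/1183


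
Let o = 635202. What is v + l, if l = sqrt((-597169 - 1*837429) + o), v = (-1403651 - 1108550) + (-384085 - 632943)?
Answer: -3529229 + 2*I*sqrt(199849) ≈ -3.5292e+6 + 894.09*I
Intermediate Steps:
v = -3529229 (v = -2512201 - 1017028 = -3529229)
l = 2*I*sqrt(199849) (l = sqrt((-597169 - 1*837429) + 635202) = sqrt((-597169 - 837429) + 635202) = sqrt(-1434598 + 635202) = sqrt(-799396) = 2*I*sqrt(199849) ≈ 894.09*I)
v + l = -3529229 + 2*I*sqrt(199849)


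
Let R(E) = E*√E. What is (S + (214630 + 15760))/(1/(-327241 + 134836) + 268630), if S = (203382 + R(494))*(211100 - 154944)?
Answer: 313932120469530/7383679307 + 5337519418920*√494/51685755149 ≈ 44812.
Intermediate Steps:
R(E) = E^(3/2)
S = 11421119592 + 27741064*√494 (S = (203382 + 494^(3/2))*(211100 - 154944) = (203382 + 494*√494)*56156 = 11421119592 + 27741064*√494 ≈ 1.2038e+10)
(S + (214630 + 15760))/(1/(-327241 + 134836) + 268630) = ((11421119592 + 27741064*√494) + (214630 + 15760))/(1/(-327241 + 134836) + 268630) = ((11421119592 + 27741064*√494) + 230390)/(1/(-192405) + 268630) = (11421349982 + 27741064*√494)/(-1/192405 + 268630) = (11421349982 + 27741064*√494)/(51685755149/192405) = (11421349982 + 27741064*√494)*(192405/51685755149) = 313932120469530/7383679307 + 5337519418920*√494/51685755149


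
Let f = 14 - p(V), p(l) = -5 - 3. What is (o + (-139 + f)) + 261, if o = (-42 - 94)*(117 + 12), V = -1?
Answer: -17400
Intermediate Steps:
p(l) = -8
o = -17544 (o = -136*129 = -17544)
f = 22 (f = 14 - 1*(-8) = 14 + 8 = 22)
(o + (-139 + f)) + 261 = (-17544 + (-139 + 22)) + 261 = (-17544 - 117) + 261 = -17661 + 261 = -17400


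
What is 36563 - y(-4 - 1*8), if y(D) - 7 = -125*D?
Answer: 35056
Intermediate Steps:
y(D) = 7 - 125*D
36563 - y(-4 - 1*8) = 36563 - (7 - 125*(-4 - 1*8)) = 36563 - (7 - 125*(-4 - 8)) = 36563 - (7 - 125*(-12)) = 36563 - (7 + 1500) = 36563 - 1*1507 = 36563 - 1507 = 35056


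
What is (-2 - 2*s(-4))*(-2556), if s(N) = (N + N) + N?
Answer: -56232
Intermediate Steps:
s(N) = 3*N (s(N) = 2*N + N = 3*N)
(-2 - 2*s(-4))*(-2556) = (-2 - 6*(-4))*(-2556) = (-2 - 2*(-12))*(-2556) = (-2 + 24)*(-2556) = 22*(-2556) = -56232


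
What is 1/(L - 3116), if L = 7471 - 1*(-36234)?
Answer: 1/40589 ≈ 2.4637e-5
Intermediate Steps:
L = 43705 (L = 7471 + 36234 = 43705)
1/(L - 3116) = 1/(43705 - 3116) = 1/40589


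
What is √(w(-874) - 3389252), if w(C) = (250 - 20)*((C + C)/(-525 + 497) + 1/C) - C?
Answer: I*√59683034327/133 ≈ 1836.8*I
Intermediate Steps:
w(C) = 230/C - 122*C/7 (w(C) = 230*((2*C)/(-28) + 1/C) - C = 230*((2*C)*(-1/28) + 1/C) - C = 230*(-C/14 + 1/C) - C = 230*(1/C - C/14) - C = (230/C - 115*C/7) - C = 230/C - 122*C/7)
√(w(-874) - 3389252) = √((230/(-874) - 122/7*(-874)) - 3389252) = √((230*(-1/874) + 106628/7) - 3389252) = √((-5/19 + 106628/7) - 3389252) = √(2025897/133 - 3389252) = √(-448744619/133) = I*√59683034327/133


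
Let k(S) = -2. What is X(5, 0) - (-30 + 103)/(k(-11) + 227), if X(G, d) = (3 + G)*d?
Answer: -73/225 ≈ -0.32444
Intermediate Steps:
X(G, d) = d*(3 + G)
X(5, 0) - (-30 + 103)/(k(-11) + 227) = 0*(3 + 5) - (-30 + 103)/(-2 + 227) = 0*8 - 73/225 = 0 - 73/225 = -73/225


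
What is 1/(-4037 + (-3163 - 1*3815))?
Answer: -1/11015 ≈ -9.0785e-5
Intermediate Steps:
1/(-4037 + (-3163 - 1*3815)) = 1/(-4037 + (-3163 - 3815)) = 1/(-4037 - 6978) = 1/(-11015) = -1/11015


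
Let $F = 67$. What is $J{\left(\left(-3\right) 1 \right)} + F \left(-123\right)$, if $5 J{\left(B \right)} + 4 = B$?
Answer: $- \frac{41212}{5} \approx -8242.4$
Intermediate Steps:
$J{\left(B \right)} = - \frac{4}{5} + \frac{B}{5}$
$J{\left(\left(-3\right) 1 \right)} + F \left(-123\right) = \left(- \frac{4}{5} + \frac{\left(-3\right) 1}{5}\right) + 67 \left(-123\right) = \left(- \frac{4}{5} + \frac{1}{5} \left(-3\right)\right) - 8241 = \left(- \frac{4}{5} - \frac{3}{5}\right) - 8241 = - \frac{7}{5} - 8241 = - \frac{41212}{5}$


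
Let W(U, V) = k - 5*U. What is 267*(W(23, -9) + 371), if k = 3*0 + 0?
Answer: 68352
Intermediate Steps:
k = 0 (k = 0 + 0 = 0)
W(U, V) = -5*U (W(U, V) = 0 - 5*U = -5*U)
267*(W(23, -9) + 371) = 267*(-5*23 + 371) = 267*(-115 + 371) = 267*256 = 68352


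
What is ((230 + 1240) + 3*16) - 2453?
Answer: -935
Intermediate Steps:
((230 + 1240) + 3*16) - 2453 = (1470 + 48) - 2453 = 1518 - 2453 = -935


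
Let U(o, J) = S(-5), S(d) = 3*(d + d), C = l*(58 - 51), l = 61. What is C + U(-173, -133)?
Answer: 397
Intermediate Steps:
C = 427 (C = 61*(58 - 51) = 61*7 = 427)
S(d) = 6*d (S(d) = 3*(2*d) = 6*d)
U(o, J) = -30 (U(o, J) = 6*(-5) = -30)
C + U(-173, -133) = 427 - 30 = 397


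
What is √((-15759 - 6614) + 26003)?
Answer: 11*√30 ≈ 60.250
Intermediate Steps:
√((-15759 - 6614) + 26003) = √(-22373 + 26003) = √3630 = 11*√30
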